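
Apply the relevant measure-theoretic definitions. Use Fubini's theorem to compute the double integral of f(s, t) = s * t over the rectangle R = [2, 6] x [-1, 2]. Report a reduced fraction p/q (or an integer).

f(s, t) is a tensor product of a function of s and a function of t, and both factors are bounded continuous (hence Lebesgue integrable) on the rectangle, so Fubini's theorem applies:
  integral_R f d(m x m) = (integral_a1^b1 s ds) * (integral_a2^b2 t dt).
Inner integral in s: integral_{2}^{6} s ds = (6^2 - 2^2)/2
  = 16.
Inner integral in t: integral_{-1}^{2} t dt = (2^2 - (-1)^2)/2
  = 3/2.
Product: (16) * (3/2) = 24.

24


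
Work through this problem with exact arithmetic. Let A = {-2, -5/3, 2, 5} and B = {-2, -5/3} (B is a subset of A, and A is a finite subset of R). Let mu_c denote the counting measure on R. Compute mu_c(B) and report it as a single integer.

Counting measure assigns mu_c(E) = |E| (number of elements) when E is finite.
B has 2 element(s), so mu_c(B) = 2.

2


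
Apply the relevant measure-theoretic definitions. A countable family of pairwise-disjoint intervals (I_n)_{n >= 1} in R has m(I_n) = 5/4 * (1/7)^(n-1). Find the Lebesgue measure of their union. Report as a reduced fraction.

By countable additivity of the Lebesgue measure on pairwise disjoint measurable sets,
  m(union_{n >= 1} I_n) = sum_{n >= 1} m(I_n) = sum_{n >= 1} a * r^(n-1),
  with a = 5/4 and r = 1/7.
Since 0 < r = 1/7 < 1, the geometric series converges:
  sum_{n >= 1} a * r^(n-1) = a / (1 - r).
  = 5/4 / (1 - 1/7)
  = 5/4 / (6/7)
  = 35/24.

35/24


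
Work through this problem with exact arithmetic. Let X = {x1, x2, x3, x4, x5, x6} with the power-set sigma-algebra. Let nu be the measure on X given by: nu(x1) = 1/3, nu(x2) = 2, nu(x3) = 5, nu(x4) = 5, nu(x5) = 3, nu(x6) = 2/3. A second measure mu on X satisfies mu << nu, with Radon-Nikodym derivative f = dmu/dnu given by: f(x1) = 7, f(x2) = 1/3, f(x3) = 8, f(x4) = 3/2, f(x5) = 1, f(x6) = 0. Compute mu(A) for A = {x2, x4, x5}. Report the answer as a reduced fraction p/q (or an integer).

By the defining property of the Radon-Nikodym derivative, for every measurable set A,
  mu(A) = integral_A f dnu.
Since nu is a discrete measure concentrated on the atoms of X, the integral over A reduces to the sum
  mu(A) = sum_{x in A} f(x) * nu({x}).
Computing each term:
  x2: f(x2) * nu(x2) = 1/3 * 2 = 2/3.
  x4: f(x4) * nu(x4) = 3/2 * 5 = 15/2.
  x5: f(x5) * nu(x5) = 1 * 3 = 3.
Summing: mu(A) = 2/3 + 15/2 + 3 = 67/6.

67/6


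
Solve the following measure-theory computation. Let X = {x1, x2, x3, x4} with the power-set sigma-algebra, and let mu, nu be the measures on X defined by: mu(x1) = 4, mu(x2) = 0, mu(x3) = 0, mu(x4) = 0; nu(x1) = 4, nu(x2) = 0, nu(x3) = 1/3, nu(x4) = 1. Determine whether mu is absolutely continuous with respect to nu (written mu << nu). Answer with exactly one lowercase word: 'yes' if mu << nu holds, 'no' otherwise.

mu << nu means: every nu-null measurable set is also mu-null; equivalently, for every atom x, if nu({x}) = 0 then mu({x}) = 0.
Checking each atom:
  x1: nu = 4 > 0 -> no constraint.
  x2: nu = 0, mu = 0 -> consistent with mu << nu.
  x3: nu = 1/3 > 0 -> no constraint.
  x4: nu = 1 > 0 -> no constraint.
No atom violates the condition. Therefore mu << nu.

yes


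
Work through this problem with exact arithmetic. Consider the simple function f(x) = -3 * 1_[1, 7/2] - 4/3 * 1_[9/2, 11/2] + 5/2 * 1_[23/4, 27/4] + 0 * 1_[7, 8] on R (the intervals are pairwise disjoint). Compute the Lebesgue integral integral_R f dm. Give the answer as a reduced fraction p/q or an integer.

For a simple function f = sum_i c_i * 1_{A_i} with disjoint A_i,
  integral f dm = sum_i c_i * m(A_i).
Lengths of the A_i:
  m(A_1) = 7/2 - 1 = 5/2.
  m(A_2) = 11/2 - 9/2 = 1.
  m(A_3) = 27/4 - 23/4 = 1.
  m(A_4) = 8 - 7 = 1.
Contributions c_i * m(A_i):
  (-3) * (5/2) = -15/2.
  (-4/3) * (1) = -4/3.
  (5/2) * (1) = 5/2.
  (0) * (1) = 0.
Total: -15/2 - 4/3 + 5/2 + 0 = -19/3.

-19/3


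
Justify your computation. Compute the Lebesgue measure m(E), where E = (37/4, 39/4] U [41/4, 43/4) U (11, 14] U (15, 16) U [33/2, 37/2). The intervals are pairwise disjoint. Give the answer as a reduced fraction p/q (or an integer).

For pairwise disjoint intervals, m(union_i I_i) = sum_i m(I_i),
and m is invariant under swapping open/closed endpoints (single points have measure 0).
So m(E) = sum_i (b_i - a_i).
  I_1 has length 39/4 - 37/4 = 1/2.
  I_2 has length 43/4 - 41/4 = 1/2.
  I_3 has length 14 - 11 = 3.
  I_4 has length 16 - 15 = 1.
  I_5 has length 37/2 - 33/2 = 2.
Summing:
  m(E) = 1/2 + 1/2 + 3 + 1 + 2 = 7.

7


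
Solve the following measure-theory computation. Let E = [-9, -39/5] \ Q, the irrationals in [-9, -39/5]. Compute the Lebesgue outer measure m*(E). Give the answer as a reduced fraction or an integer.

The interval I = [-9, -39/5] has m(I) = -39/5 - (-9) = 6/5 (endpoints are measure-zero, so open/closed/half-open agree). Write I = (I cap Q) u (I \ Q). The rationals in I are countable, so m*(I cap Q) = 0 (cover each rational by intervals whose total length is arbitrarily small). By countable subadditivity m*(I) <= m*(I cap Q) + m*(I \ Q), hence m*(I \ Q) >= m(I) = 6/5. The reverse inequality m*(I \ Q) <= m*(I) = 6/5 is trivial since (I \ Q) is a subset of I. Therefore m*(I \ Q) = 6/5.

6/5


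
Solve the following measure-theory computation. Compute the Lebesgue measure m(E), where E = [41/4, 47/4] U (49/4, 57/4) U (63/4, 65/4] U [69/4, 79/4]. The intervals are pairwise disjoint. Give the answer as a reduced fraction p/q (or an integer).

For pairwise disjoint intervals, m(union_i I_i) = sum_i m(I_i),
and m is invariant under swapping open/closed endpoints (single points have measure 0).
So m(E) = sum_i (b_i - a_i).
  I_1 has length 47/4 - 41/4 = 3/2.
  I_2 has length 57/4 - 49/4 = 2.
  I_3 has length 65/4 - 63/4 = 1/2.
  I_4 has length 79/4 - 69/4 = 5/2.
Summing:
  m(E) = 3/2 + 2 + 1/2 + 5/2 = 13/2.

13/2


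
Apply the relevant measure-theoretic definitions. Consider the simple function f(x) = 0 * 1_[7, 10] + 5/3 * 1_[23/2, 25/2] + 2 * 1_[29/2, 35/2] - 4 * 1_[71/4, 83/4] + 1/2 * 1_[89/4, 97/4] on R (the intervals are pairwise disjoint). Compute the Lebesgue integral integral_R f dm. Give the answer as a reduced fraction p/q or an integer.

For a simple function f = sum_i c_i * 1_{A_i} with disjoint A_i,
  integral f dm = sum_i c_i * m(A_i).
Lengths of the A_i:
  m(A_1) = 10 - 7 = 3.
  m(A_2) = 25/2 - 23/2 = 1.
  m(A_3) = 35/2 - 29/2 = 3.
  m(A_4) = 83/4 - 71/4 = 3.
  m(A_5) = 97/4 - 89/4 = 2.
Contributions c_i * m(A_i):
  (0) * (3) = 0.
  (5/3) * (1) = 5/3.
  (2) * (3) = 6.
  (-4) * (3) = -12.
  (1/2) * (2) = 1.
Total: 0 + 5/3 + 6 - 12 + 1 = -10/3.

-10/3


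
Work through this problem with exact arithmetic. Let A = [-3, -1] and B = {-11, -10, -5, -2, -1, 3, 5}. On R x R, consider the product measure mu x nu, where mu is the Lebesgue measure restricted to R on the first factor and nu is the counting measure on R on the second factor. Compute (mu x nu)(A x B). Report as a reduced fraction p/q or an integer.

For a measurable rectangle A x B, the product measure satisfies
  (mu x nu)(A x B) = mu(A) * nu(B).
  mu(A) = 2.
  nu(B) = 7.
  (mu x nu)(A x B) = 2 * 7 = 14.

14


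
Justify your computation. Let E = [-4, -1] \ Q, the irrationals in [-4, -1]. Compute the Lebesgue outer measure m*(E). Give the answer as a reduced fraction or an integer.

The interval I = [-4, -1] has m(I) = -1 - (-4) = 3 (endpoints are measure-zero, so open/closed/half-open agree). Write I = (I cap Q) u (I \ Q). The rationals in I are countable, so m*(I cap Q) = 0 (cover each rational by intervals whose total length is arbitrarily small). By countable subadditivity m*(I) <= m*(I cap Q) + m*(I \ Q), hence m*(I \ Q) >= m(I) = 3. The reverse inequality m*(I \ Q) <= m*(I) = 3 is trivial since (I \ Q) is a subset of I. Therefore m*(I \ Q) = 3.

3


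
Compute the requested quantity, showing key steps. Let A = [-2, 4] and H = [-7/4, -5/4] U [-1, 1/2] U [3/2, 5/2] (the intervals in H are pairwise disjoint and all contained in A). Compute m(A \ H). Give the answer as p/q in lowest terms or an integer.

The ambient interval has length m(A) = 4 - (-2) = 6.
Since the holes are disjoint and sit inside A, by finite additivity
  m(H) = sum_i (b_i - a_i), and m(A \ H) = m(A) - m(H).
Computing the hole measures:
  m(H_1) = -5/4 - (-7/4) = 1/2.
  m(H_2) = 1/2 - (-1) = 3/2.
  m(H_3) = 5/2 - 3/2 = 1.
Summed: m(H) = 1/2 + 3/2 + 1 = 3.
So m(A \ H) = 6 - 3 = 3.

3


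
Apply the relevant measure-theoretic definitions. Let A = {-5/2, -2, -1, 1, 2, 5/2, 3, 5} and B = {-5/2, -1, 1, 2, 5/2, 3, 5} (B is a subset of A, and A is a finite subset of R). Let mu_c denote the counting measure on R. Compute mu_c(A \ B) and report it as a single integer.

Counting measure assigns mu_c(E) = |E| (number of elements) when E is finite. For B subset A, A \ B is the set of elements of A not in B, so |A \ B| = |A| - |B|.
|A| = 8, |B| = 7, so mu_c(A \ B) = 8 - 7 = 1.

1


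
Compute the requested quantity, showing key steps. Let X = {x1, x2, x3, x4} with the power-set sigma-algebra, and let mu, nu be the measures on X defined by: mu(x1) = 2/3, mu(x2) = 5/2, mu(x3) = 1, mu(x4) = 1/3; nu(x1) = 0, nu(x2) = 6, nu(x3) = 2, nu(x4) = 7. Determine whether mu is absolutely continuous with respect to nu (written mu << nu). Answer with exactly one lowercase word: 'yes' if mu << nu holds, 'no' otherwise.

mu << nu means: every nu-null measurable set is also mu-null; equivalently, for every atom x, if nu({x}) = 0 then mu({x}) = 0.
Checking each atom:
  x1: nu = 0, mu = 2/3 > 0 -> violates mu << nu.
  x2: nu = 6 > 0 -> no constraint.
  x3: nu = 2 > 0 -> no constraint.
  x4: nu = 7 > 0 -> no constraint.
The atom(s) x1 violate the condition (nu = 0 but mu > 0). Therefore mu is NOT absolutely continuous w.r.t. nu.

no


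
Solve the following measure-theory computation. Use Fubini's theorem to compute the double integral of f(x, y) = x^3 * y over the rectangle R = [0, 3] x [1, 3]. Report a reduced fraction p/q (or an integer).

f(x, y) is a tensor product of a function of x and a function of y, and both factors are bounded continuous (hence Lebesgue integrable) on the rectangle, so Fubini's theorem applies:
  integral_R f d(m x m) = (integral_a1^b1 x^3 dx) * (integral_a2^b2 y dy).
Inner integral in x: integral_{0}^{3} x^3 dx = (3^4 - 0^4)/4
  = 81/4.
Inner integral in y: integral_{1}^{3} y dy = (3^2 - 1^2)/2
  = 4.
Product: (81/4) * (4) = 81.

81


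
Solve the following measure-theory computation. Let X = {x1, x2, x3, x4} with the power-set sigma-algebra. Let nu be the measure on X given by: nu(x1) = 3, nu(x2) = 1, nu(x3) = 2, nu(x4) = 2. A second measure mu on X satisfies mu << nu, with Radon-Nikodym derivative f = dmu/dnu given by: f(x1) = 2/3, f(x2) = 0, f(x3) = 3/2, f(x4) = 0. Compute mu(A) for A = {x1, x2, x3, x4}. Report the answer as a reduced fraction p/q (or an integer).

By the defining property of the Radon-Nikodym derivative, for every measurable set A,
  mu(A) = integral_A f dnu.
Since nu is a discrete measure concentrated on the atoms of X, the integral over A reduces to the sum
  mu(A) = sum_{x in A} f(x) * nu({x}).
Computing each term:
  x1: f(x1) * nu(x1) = 2/3 * 3 = 2.
  x2: f(x2) * nu(x2) = 0 * 1 = 0.
  x3: f(x3) * nu(x3) = 3/2 * 2 = 3.
  x4: f(x4) * nu(x4) = 0 * 2 = 0.
Summing: mu(A) = 2 + 0 + 3 + 0 = 5.

5


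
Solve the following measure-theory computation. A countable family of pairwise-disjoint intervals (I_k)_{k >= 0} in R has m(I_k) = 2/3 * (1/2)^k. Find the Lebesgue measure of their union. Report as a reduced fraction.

By countable additivity of the Lebesgue measure on pairwise disjoint measurable sets,
  m(union_{k >= 0} I_k) = sum_{k >= 0} m(I_k) = sum_{k >= 0} a * r^k,
  with a = 2/3 and r = 1/2.
Since 0 < r = 1/2 < 1, the geometric series converges:
  sum_{k >= 0} a * r^k = a / (1 - r).
  = 2/3 / (1 - 1/2)
  = 2/3 / (1/2)
  = 4/3.

4/3


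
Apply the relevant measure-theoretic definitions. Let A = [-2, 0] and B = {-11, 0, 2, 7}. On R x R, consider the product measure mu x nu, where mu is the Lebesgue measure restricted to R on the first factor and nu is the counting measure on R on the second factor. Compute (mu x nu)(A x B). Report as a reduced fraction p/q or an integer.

For a measurable rectangle A x B, the product measure satisfies
  (mu x nu)(A x B) = mu(A) * nu(B).
  mu(A) = 2.
  nu(B) = 4.
  (mu x nu)(A x B) = 2 * 4 = 8.

8


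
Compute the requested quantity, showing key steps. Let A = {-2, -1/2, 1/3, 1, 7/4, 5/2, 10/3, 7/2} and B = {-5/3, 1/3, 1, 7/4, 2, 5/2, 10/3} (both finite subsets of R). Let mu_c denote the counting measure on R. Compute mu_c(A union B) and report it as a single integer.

Counting measure on a finite set equals cardinality. By inclusion-exclusion, |A union B| = |A| + |B| - |A cap B|.
|A| = 8, |B| = 7, |A cap B| = 5.
So mu_c(A union B) = 8 + 7 - 5 = 10.

10


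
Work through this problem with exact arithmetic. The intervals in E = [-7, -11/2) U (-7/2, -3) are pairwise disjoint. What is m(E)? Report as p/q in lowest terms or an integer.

For pairwise disjoint intervals, m(union_i I_i) = sum_i m(I_i),
and m is invariant under swapping open/closed endpoints (single points have measure 0).
So m(E) = sum_i (b_i - a_i).
  I_1 has length -11/2 - (-7) = 3/2.
  I_2 has length -3 - (-7/2) = 1/2.
Summing:
  m(E) = 3/2 + 1/2 = 2.

2


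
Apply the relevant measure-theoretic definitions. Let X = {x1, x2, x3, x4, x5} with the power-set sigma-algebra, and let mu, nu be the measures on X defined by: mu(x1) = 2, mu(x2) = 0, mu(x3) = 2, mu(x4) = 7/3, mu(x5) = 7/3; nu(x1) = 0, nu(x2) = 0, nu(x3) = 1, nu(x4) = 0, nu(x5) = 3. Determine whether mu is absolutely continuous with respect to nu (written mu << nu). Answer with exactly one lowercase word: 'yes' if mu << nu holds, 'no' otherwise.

mu << nu means: every nu-null measurable set is also mu-null; equivalently, for every atom x, if nu({x}) = 0 then mu({x}) = 0.
Checking each atom:
  x1: nu = 0, mu = 2 > 0 -> violates mu << nu.
  x2: nu = 0, mu = 0 -> consistent with mu << nu.
  x3: nu = 1 > 0 -> no constraint.
  x4: nu = 0, mu = 7/3 > 0 -> violates mu << nu.
  x5: nu = 3 > 0 -> no constraint.
The atom(s) x1, x4 violate the condition (nu = 0 but mu > 0). Therefore mu is NOT absolutely continuous w.r.t. nu.

no


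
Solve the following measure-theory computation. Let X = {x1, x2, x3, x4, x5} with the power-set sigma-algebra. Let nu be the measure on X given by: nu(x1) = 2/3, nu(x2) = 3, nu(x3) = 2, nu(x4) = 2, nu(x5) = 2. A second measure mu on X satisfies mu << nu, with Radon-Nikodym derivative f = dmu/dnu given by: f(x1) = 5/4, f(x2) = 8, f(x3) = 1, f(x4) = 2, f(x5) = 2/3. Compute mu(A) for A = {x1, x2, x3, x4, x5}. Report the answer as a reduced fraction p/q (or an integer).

By the defining property of the Radon-Nikodym derivative, for every measurable set A,
  mu(A) = integral_A f dnu.
Since nu is a discrete measure concentrated on the atoms of X, the integral over A reduces to the sum
  mu(A) = sum_{x in A} f(x) * nu({x}).
Computing each term:
  x1: f(x1) * nu(x1) = 5/4 * 2/3 = 5/6.
  x2: f(x2) * nu(x2) = 8 * 3 = 24.
  x3: f(x3) * nu(x3) = 1 * 2 = 2.
  x4: f(x4) * nu(x4) = 2 * 2 = 4.
  x5: f(x5) * nu(x5) = 2/3 * 2 = 4/3.
Summing: mu(A) = 5/6 + 24 + 2 + 4 + 4/3 = 193/6.

193/6


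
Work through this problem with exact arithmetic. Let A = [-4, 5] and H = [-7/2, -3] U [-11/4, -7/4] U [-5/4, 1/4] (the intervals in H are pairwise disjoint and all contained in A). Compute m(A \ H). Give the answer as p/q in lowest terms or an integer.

The ambient interval has length m(A) = 5 - (-4) = 9.
Since the holes are disjoint and sit inside A, by finite additivity
  m(H) = sum_i (b_i - a_i), and m(A \ H) = m(A) - m(H).
Computing the hole measures:
  m(H_1) = -3 - (-7/2) = 1/2.
  m(H_2) = -7/4 - (-11/4) = 1.
  m(H_3) = 1/4 - (-5/4) = 3/2.
Summed: m(H) = 1/2 + 1 + 3/2 = 3.
So m(A \ H) = 9 - 3 = 6.

6


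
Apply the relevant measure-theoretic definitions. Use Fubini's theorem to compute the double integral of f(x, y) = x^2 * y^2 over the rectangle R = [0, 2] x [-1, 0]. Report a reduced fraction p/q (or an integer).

f(x, y) is a tensor product of a function of x and a function of y, and both factors are bounded continuous (hence Lebesgue integrable) on the rectangle, so Fubini's theorem applies:
  integral_R f d(m x m) = (integral_a1^b1 x^2 dx) * (integral_a2^b2 y^2 dy).
Inner integral in x: integral_{0}^{2} x^2 dx = (2^3 - 0^3)/3
  = 8/3.
Inner integral in y: integral_{-1}^{0} y^2 dy = (0^3 - (-1)^3)/3
  = 1/3.
Product: (8/3) * (1/3) = 8/9.

8/9


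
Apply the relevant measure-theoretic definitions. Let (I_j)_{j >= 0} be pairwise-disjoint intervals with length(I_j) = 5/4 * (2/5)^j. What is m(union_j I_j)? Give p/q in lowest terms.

By countable additivity of the Lebesgue measure on pairwise disjoint measurable sets,
  m(union_{j >= 0} I_j) = sum_{j >= 0} m(I_j) = sum_{j >= 0} a * r^j,
  with a = 5/4 and r = 2/5.
Since 0 < r = 2/5 < 1, the geometric series converges:
  sum_{j >= 0} a * r^j = a / (1 - r).
  = 5/4 / (1 - 2/5)
  = 5/4 / (3/5)
  = 25/12.

25/12


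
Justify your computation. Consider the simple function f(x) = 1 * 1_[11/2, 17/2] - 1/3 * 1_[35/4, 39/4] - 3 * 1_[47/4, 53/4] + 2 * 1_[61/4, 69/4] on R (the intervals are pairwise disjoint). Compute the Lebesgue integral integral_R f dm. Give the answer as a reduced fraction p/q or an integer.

For a simple function f = sum_i c_i * 1_{A_i} with disjoint A_i,
  integral f dm = sum_i c_i * m(A_i).
Lengths of the A_i:
  m(A_1) = 17/2 - 11/2 = 3.
  m(A_2) = 39/4 - 35/4 = 1.
  m(A_3) = 53/4 - 47/4 = 3/2.
  m(A_4) = 69/4 - 61/4 = 2.
Contributions c_i * m(A_i):
  (1) * (3) = 3.
  (-1/3) * (1) = -1/3.
  (-3) * (3/2) = -9/2.
  (2) * (2) = 4.
Total: 3 - 1/3 - 9/2 + 4 = 13/6.

13/6


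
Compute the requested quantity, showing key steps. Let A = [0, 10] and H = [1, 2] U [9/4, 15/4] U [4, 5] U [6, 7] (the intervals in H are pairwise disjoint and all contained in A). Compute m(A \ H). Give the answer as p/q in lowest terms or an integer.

The ambient interval has length m(A) = 10 - 0 = 10.
Since the holes are disjoint and sit inside A, by finite additivity
  m(H) = sum_i (b_i - a_i), and m(A \ H) = m(A) - m(H).
Computing the hole measures:
  m(H_1) = 2 - 1 = 1.
  m(H_2) = 15/4 - 9/4 = 3/2.
  m(H_3) = 5 - 4 = 1.
  m(H_4) = 7 - 6 = 1.
Summed: m(H) = 1 + 3/2 + 1 + 1 = 9/2.
So m(A \ H) = 10 - 9/2 = 11/2.

11/2


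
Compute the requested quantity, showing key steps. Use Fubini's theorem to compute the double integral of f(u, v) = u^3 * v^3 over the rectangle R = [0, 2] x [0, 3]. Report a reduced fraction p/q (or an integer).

f(u, v) is a tensor product of a function of u and a function of v, and both factors are bounded continuous (hence Lebesgue integrable) on the rectangle, so Fubini's theorem applies:
  integral_R f d(m x m) = (integral_a1^b1 u^3 du) * (integral_a2^b2 v^3 dv).
Inner integral in u: integral_{0}^{2} u^3 du = (2^4 - 0^4)/4
  = 4.
Inner integral in v: integral_{0}^{3} v^3 dv = (3^4 - 0^4)/4
  = 81/4.
Product: (4) * (81/4) = 81.

81


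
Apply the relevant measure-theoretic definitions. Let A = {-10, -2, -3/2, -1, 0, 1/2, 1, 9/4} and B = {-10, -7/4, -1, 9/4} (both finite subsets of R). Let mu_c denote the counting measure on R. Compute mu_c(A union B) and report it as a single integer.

Counting measure on a finite set equals cardinality. By inclusion-exclusion, |A union B| = |A| + |B| - |A cap B|.
|A| = 8, |B| = 4, |A cap B| = 3.
So mu_c(A union B) = 8 + 4 - 3 = 9.

9


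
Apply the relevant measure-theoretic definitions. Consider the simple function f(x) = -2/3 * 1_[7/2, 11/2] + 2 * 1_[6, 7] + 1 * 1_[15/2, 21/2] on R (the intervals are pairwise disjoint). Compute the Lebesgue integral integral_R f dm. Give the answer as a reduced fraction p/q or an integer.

For a simple function f = sum_i c_i * 1_{A_i} with disjoint A_i,
  integral f dm = sum_i c_i * m(A_i).
Lengths of the A_i:
  m(A_1) = 11/2 - 7/2 = 2.
  m(A_2) = 7 - 6 = 1.
  m(A_3) = 21/2 - 15/2 = 3.
Contributions c_i * m(A_i):
  (-2/3) * (2) = -4/3.
  (2) * (1) = 2.
  (1) * (3) = 3.
Total: -4/3 + 2 + 3 = 11/3.

11/3


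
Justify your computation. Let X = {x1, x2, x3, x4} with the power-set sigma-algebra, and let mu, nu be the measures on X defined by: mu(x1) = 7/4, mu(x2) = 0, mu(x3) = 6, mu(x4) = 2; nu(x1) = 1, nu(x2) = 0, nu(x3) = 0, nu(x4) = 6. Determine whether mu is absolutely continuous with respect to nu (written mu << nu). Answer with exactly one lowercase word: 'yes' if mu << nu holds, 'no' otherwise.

mu << nu means: every nu-null measurable set is also mu-null; equivalently, for every atom x, if nu({x}) = 0 then mu({x}) = 0.
Checking each atom:
  x1: nu = 1 > 0 -> no constraint.
  x2: nu = 0, mu = 0 -> consistent with mu << nu.
  x3: nu = 0, mu = 6 > 0 -> violates mu << nu.
  x4: nu = 6 > 0 -> no constraint.
The atom(s) x3 violate the condition (nu = 0 but mu > 0). Therefore mu is NOT absolutely continuous w.r.t. nu.

no


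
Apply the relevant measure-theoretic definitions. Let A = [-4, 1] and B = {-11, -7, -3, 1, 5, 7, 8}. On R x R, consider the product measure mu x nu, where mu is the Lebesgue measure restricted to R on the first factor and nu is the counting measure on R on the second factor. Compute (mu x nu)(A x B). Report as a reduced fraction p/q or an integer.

For a measurable rectangle A x B, the product measure satisfies
  (mu x nu)(A x B) = mu(A) * nu(B).
  mu(A) = 5.
  nu(B) = 7.
  (mu x nu)(A x B) = 5 * 7 = 35.

35


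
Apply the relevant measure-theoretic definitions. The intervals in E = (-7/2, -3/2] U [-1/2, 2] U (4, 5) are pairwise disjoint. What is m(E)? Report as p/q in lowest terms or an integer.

For pairwise disjoint intervals, m(union_i I_i) = sum_i m(I_i),
and m is invariant under swapping open/closed endpoints (single points have measure 0).
So m(E) = sum_i (b_i - a_i).
  I_1 has length -3/2 - (-7/2) = 2.
  I_2 has length 2 - (-1/2) = 5/2.
  I_3 has length 5 - 4 = 1.
Summing:
  m(E) = 2 + 5/2 + 1 = 11/2.

11/2


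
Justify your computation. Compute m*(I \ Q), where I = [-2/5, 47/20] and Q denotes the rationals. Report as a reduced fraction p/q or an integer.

The interval I = [-2/5, 47/20] has m(I) = 47/20 - (-2/5) = 11/4 (endpoints are measure-zero, so open/closed/half-open agree). Write I = (I cap Q) u (I \ Q). The rationals in I are countable, so m*(I cap Q) = 0 (cover each rational by intervals whose total length is arbitrarily small). By countable subadditivity m*(I) <= m*(I cap Q) + m*(I \ Q), hence m*(I \ Q) >= m(I) = 11/4. The reverse inequality m*(I \ Q) <= m*(I) = 11/4 is trivial since (I \ Q) is a subset of I. Therefore m*(I \ Q) = 11/4.

11/4


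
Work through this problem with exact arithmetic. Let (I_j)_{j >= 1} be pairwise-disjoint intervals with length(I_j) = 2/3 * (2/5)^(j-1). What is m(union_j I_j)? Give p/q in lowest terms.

By countable additivity of the Lebesgue measure on pairwise disjoint measurable sets,
  m(union_{j >= 1} I_j) = sum_{j >= 1} m(I_j) = sum_{j >= 1} a * r^(j-1),
  with a = 2/3 and r = 2/5.
Since 0 < r = 2/5 < 1, the geometric series converges:
  sum_{j >= 1} a * r^(j-1) = a / (1 - r).
  = 2/3 / (1 - 2/5)
  = 2/3 / (3/5)
  = 10/9.

10/9


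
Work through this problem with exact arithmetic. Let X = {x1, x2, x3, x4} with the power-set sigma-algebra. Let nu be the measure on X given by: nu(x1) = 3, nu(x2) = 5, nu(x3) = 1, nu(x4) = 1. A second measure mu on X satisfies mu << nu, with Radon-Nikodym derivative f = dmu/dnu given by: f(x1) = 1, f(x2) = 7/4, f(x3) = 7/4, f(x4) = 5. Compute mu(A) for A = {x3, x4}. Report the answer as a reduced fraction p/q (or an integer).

By the defining property of the Radon-Nikodym derivative, for every measurable set A,
  mu(A) = integral_A f dnu.
Since nu is a discrete measure concentrated on the atoms of X, the integral over A reduces to the sum
  mu(A) = sum_{x in A} f(x) * nu({x}).
Computing each term:
  x3: f(x3) * nu(x3) = 7/4 * 1 = 7/4.
  x4: f(x4) * nu(x4) = 5 * 1 = 5.
Summing: mu(A) = 7/4 + 5 = 27/4.

27/4


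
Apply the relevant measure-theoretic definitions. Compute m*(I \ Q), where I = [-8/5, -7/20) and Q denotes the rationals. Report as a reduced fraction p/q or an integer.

The interval I = [-8/5, -7/20) has m(I) = -7/20 - (-8/5) = 5/4 (endpoints are measure-zero, so open/closed/half-open agree). Write I = (I cap Q) u (I \ Q). The rationals in I are countable, so m*(I cap Q) = 0 (cover each rational by intervals whose total length is arbitrarily small). By countable subadditivity m*(I) <= m*(I cap Q) + m*(I \ Q), hence m*(I \ Q) >= m(I) = 5/4. The reverse inequality m*(I \ Q) <= m*(I) = 5/4 is trivial since (I \ Q) is a subset of I. Therefore m*(I \ Q) = 5/4.

5/4


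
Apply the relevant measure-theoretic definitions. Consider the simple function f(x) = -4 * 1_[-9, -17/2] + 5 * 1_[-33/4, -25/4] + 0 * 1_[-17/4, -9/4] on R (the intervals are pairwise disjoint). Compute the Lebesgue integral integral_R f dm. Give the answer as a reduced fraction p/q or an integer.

For a simple function f = sum_i c_i * 1_{A_i} with disjoint A_i,
  integral f dm = sum_i c_i * m(A_i).
Lengths of the A_i:
  m(A_1) = -17/2 - (-9) = 1/2.
  m(A_2) = -25/4 - (-33/4) = 2.
  m(A_3) = -9/4 - (-17/4) = 2.
Contributions c_i * m(A_i):
  (-4) * (1/2) = -2.
  (5) * (2) = 10.
  (0) * (2) = 0.
Total: -2 + 10 + 0 = 8.

8


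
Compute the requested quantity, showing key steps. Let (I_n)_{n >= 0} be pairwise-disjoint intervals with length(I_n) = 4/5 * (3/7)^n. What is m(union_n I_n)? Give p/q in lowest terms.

By countable additivity of the Lebesgue measure on pairwise disjoint measurable sets,
  m(union_{n >= 0} I_n) = sum_{n >= 0} m(I_n) = sum_{n >= 0} a * r^n,
  with a = 4/5 and r = 3/7.
Since 0 < r = 3/7 < 1, the geometric series converges:
  sum_{n >= 0} a * r^n = a / (1 - r).
  = 4/5 / (1 - 3/7)
  = 4/5 / (4/7)
  = 7/5.

7/5


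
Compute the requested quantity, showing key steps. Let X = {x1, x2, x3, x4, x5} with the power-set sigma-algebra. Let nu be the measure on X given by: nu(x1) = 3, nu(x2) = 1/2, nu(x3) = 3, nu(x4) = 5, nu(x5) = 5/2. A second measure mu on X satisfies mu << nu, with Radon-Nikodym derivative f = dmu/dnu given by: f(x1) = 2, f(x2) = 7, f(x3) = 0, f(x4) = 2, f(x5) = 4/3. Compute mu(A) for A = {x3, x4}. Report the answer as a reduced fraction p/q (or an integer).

By the defining property of the Radon-Nikodym derivative, for every measurable set A,
  mu(A) = integral_A f dnu.
Since nu is a discrete measure concentrated on the atoms of X, the integral over A reduces to the sum
  mu(A) = sum_{x in A} f(x) * nu({x}).
Computing each term:
  x3: f(x3) * nu(x3) = 0 * 3 = 0.
  x4: f(x4) * nu(x4) = 2 * 5 = 10.
Summing: mu(A) = 0 + 10 = 10.

10


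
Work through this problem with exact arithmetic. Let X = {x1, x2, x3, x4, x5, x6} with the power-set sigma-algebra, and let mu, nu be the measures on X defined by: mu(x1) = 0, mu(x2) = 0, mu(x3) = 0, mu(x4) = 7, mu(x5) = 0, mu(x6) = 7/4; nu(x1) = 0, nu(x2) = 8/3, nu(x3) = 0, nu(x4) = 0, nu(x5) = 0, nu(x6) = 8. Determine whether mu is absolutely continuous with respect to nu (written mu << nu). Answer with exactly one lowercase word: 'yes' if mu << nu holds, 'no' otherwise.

mu << nu means: every nu-null measurable set is also mu-null; equivalently, for every atom x, if nu({x}) = 0 then mu({x}) = 0.
Checking each atom:
  x1: nu = 0, mu = 0 -> consistent with mu << nu.
  x2: nu = 8/3 > 0 -> no constraint.
  x3: nu = 0, mu = 0 -> consistent with mu << nu.
  x4: nu = 0, mu = 7 > 0 -> violates mu << nu.
  x5: nu = 0, mu = 0 -> consistent with mu << nu.
  x6: nu = 8 > 0 -> no constraint.
The atom(s) x4 violate the condition (nu = 0 but mu > 0). Therefore mu is NOT absolutely continuous w.r.t. nu.

no


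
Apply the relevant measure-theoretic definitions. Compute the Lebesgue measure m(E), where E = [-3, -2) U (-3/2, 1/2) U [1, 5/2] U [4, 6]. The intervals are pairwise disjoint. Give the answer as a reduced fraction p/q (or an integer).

For pairwise disjoint intervals, m(union_i I_i) = sum_i m(I_i),
and m is invariant under swapping open/closed endpoints (single points have measure 0).
So m(E) = sum_i (b_i - a_i).
  I_1 has length -2 - (-3) = 1.
  I_2 has length 1/2 - (-3/2) = 2.
  I_3 has length 5/2 - 1 = 3/2.
  I_4 has length 6 - 4 = 2.
Summing:
  m(E) = 1 + 2 + 3/2 + 2 = 13/2.

13/2


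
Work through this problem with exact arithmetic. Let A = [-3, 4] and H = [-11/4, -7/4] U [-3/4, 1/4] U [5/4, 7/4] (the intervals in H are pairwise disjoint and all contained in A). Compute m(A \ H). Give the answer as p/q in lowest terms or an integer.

The ambient interval has length m(A) = 4 - (-3) = 7.
Since the holes are disjoint and sit inside A, by finite additivity
  m(H) = sum_i (b_i - a_i), and m(A \ H) = m(A) - m(H).
Computing the hole measures:
  m(H_1) = -7/4 - (-11/4) = 1.
  m(H_2) = 1/4 - (-3/4) = 1.
  m(H_3) = 7/4 - 5/4 = 1/2.
Summed: m(H) = 1 + 1 + 1/2 = 5/2.
So m(A \ H) = 7 - 5/2 = 9/2.

9/2


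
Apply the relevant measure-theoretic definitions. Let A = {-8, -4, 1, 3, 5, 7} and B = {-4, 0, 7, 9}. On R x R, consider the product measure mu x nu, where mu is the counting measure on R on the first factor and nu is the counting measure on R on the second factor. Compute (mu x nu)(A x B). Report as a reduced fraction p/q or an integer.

For a measurable rectangle A x B, the product measure satisfies
  (mu x nu)(A x B) = mu(A) * nu(B).
  mu(A) = 6.
  nu(B) = 4.
  (mu x nu)(A x B) = 6 * 4 = 24.

24


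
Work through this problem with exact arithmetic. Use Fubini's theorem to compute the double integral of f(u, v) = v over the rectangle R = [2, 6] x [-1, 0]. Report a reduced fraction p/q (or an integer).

f(u, v) is a tensor product of a function of u and a function of v, and both factors are bounded continuous (hence Lebesgue integrable) on the rectangle, so Fubini's theorem applies:
  integral_R f d(m x m) = (integral_a1^b1 1 du) * (integral_a2^b2 v dv).
Inner integral in u: integral_{2}^{6} 1 du = (6^1 - 2^1)/1
  = 4.
Inner integral in v: integral_{-1}^{0} v dv = (0^2 - (-1)^2)/2
  = -1/2.
Product: (4) * (-1/2) = -2.

-2


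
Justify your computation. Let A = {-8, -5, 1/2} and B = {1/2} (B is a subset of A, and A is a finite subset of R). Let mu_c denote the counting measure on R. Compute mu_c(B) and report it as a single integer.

Counting measure assigns mu_c(E) = |E| (number of elements) when E is finite.
B has 1 element(s), so mu_c(B) = 1.

1


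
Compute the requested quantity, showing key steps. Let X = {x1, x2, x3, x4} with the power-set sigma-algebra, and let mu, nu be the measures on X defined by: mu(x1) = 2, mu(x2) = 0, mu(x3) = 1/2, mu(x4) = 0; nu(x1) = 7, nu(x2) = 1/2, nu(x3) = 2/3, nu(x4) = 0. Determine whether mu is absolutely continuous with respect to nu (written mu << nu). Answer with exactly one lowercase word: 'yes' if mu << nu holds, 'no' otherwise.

mu << nu means: every nu-null measurable set is also mu-null; equivalently, for every atom x, if nu({x}) = 0 then mu({x}) = 0.
Checking each atom:
  x1: nu = 7 > 0 -> no constraint.
  x2: nu = 1/2 > 0 -> no constraint.
  x3: nu = 2/3 > 0 -> no constraint.
  x4: nu = 0, mu = 0 -> consistent with mu << nu.
No atom violates the condition. Therefore mu << nu.

yes


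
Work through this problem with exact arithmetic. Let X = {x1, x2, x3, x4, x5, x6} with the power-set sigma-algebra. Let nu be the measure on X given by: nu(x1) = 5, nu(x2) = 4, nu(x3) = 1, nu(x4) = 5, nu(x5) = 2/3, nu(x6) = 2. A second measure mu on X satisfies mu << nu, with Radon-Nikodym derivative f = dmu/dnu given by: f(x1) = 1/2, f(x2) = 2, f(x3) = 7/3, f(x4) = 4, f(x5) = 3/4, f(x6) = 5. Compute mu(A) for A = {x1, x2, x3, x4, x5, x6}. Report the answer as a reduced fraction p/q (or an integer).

By the defining property of the Radon-Nikodym derivative, for every measurable set A,
  mu(A) = integral_A f dnu.
Since nu is a discrete measure concentrated on the atoms of X, the integral over A reduces to the sum
  mu(A) = sum_{x in A} f(x) * nu({x}).
Computing each term:
  x1: f(x1) * nu(x1) = 1/2 * 5 = 5/2.
  x2: f(x2) * nu(x2) = 2 * 4 = 8.
  x3: f(x3) * nu(x3) = 7/3 * 1 = 7/3.
  x4: f(x4) * nu(x4) = 4 * 5 = 20.
  x5: f(x5) * nu(x5) = 3/4 * 2/3 = 1/2.
  x6: f(x6) * nu(x6) = 5 * 2 = 10.
Summing: mu(A) = 5/2 + 8 + 7/3 + 20 + 1/2 + 10 = 130/3.

130/3


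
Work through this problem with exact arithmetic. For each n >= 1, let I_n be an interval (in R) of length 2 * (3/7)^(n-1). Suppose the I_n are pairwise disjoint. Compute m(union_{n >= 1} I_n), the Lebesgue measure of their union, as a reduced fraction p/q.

By countable additivity of the Lebesgue measure on pairwise disjoint measurable sets,
  m(union_{n >= 1} I_n) = sum_{n >= 1} m(I_n) = sum_{n >= 1} a * r^(n-1),
  with a = 2 and r = 3/7.
Since 0 < r = 3/7 < 1, the geometric series converges:
  sum_{n >= 1} a * r^(n-1) = a / (1 - r).
  = 2 / (1 - 3/7)
  = 2 / (4/7)
  = 7/2.

7/2


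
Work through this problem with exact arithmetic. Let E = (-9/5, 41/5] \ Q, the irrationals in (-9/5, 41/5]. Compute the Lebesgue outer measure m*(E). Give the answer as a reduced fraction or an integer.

The interval I = (-9/5, 41/5] has m(I) = 41/5 - (-9/5) = 10 (endpoints are measure-zero, so open/closed/half-open agree). Write I = (I cap Q) u (I \ Q). The rationals in I are countable, so m*(I cap Q) = 0 (cover each rational by intervals whose total length is arbitrarily small). By countable subadditivity m*(I) <= m*(I cap Q) + m*(I \ Q), hence m*(I \ Q) >= m(I) = 10. The reverse inequality m*(I \ Q) <= m*(I) = 10 is trivial since (I \ Q) is a subset of I. Therefore m*(I \ Q) = 10.

10


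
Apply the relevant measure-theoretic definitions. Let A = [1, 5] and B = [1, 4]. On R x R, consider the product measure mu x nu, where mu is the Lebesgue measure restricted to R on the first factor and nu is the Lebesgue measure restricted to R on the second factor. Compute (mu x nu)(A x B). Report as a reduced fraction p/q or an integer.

For a measurable rectangle A x B, the product measure satisfies
  (mu x nu)(A x B) = mu(A) * nu(B).
  mu(A) = 4.
  nu(B) = 3.
  (mu x nu)(A x B) = 4 * 3 = 12.

12


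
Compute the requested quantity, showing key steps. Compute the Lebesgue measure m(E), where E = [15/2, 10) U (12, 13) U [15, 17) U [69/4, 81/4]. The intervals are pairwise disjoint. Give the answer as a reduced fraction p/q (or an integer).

For pairwise disjoint intervals, m(union_i I_i) = sum_i m(I_i),
and m is invariant under swapping open/closed endpoints (single points have measure 0).
So m(E) = sum_i (b_i - a_i).
  I_1 has length 10 - 15/2 = 5/2.
  I_2 has length 13 - 12 = 1.
  I_3 has length 17 - 15 = 2.
  I_4 has length 81/4 - 69/4 = 3.
Summing:
  m(E) = 5/2 + 1 + 2 + 3 = 17/2.

17/2


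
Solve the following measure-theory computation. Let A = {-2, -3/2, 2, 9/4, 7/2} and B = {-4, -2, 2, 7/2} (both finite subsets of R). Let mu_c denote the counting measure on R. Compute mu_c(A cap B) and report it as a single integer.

Counting measure on a finite set equals cardinality. mu_c(A cap B) = |A cap B| (elements appearing in both).
Enumerating the elements of A that also lie in B gives 3 element(s).
So mu_c(A cap B) = 3.

3


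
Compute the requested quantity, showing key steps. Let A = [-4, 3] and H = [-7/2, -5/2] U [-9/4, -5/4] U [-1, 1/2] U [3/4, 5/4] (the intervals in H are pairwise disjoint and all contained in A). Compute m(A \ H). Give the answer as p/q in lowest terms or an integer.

The ambient interval has length m(A) = 3 - (-4) = 7.
Since the holes are disjoint and sit inside A, by finite additivity
  m(H) = sum_i (b_i - a_i), and m(A \ H) = m(A) - m(H).
Computing the hole measures:
  m(H_1) = -5/2 - (-7/2) = 1.
  m(H_2) = -5/4 - (-9/4) = 1.
  m(H_3) = 1/2 - (-1) = 3/2.
  m(H_4) = 5/4 - 3/4 = 1/2.
Summed: m(H) = 1 + 1 + 3/2 + 1/2 = 4.
So m(A \ H) = 7 - 4 = 3.

3


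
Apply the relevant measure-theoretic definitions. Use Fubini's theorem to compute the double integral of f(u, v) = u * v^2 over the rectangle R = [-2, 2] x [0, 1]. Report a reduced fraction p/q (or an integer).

f(u, v) is a tensor product of a function of u and a function of v, and both factors are bounded continuous (hence Lebesgue integrable) on the rectangle, so Fubini's theorem applies:
  integral_R f d(m x m) = (integral_a1^b1 u du) * (integral_a2^b2 v^2 dv).
Inner integral in u: integral_{-2}^{2} u du = (2^2 - (-2)^2)/2
  = 0.
Inner integral in v: integral_{0}^{1} v^2 dv = (1^3 - 0^3)/3
  = 1/3.
Product: (0) * (1/3) = 0.

0


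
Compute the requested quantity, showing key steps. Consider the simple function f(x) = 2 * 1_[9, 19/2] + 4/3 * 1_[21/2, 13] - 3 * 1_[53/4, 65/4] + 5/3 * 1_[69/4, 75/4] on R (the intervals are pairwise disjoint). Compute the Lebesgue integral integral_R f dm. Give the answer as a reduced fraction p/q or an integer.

For a simple function f = sum_i c_i * 1_{A_i} with disjoint A_i,
  integral f dm = sum_i c_i * m(A_i).
Lengths of the A_i:
  m(A_1) = 19/2 - 9 = 1/2.
  m(A_2) = 13 - 21/2 = 5/2.
  m(A_3) = 65/4 - 53/4 = 3.
  m(A_4) = 75/4 - 69/4 = 3/2.
Contributions c_i * m(A_i):
  (2) * (1/2) = 1.
  (4/3) * (5/2) = 10/3.
  (-3) * (3) = -9.
  (5/3) * (3/2) = 5/2.
Total: 1 + 10/3 - 9 + 5/2 = -13/6.

-13/6


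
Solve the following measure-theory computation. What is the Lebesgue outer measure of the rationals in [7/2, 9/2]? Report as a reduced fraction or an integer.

Q cap [7/2, 9/2] is countable; list its elements as q_1, q_2, ... . Fix eps > 0 and cover the k-th point by an interval of length eps * 2^(-k). The cover has total length eps * sum_{k>=1} 2^(-k) = eps, so by definition of outer measure m*(Q cap [7/2, 9/2]) <= eps. Since eps was arbitrary and m* >= 0, the outer measure is 0.

0


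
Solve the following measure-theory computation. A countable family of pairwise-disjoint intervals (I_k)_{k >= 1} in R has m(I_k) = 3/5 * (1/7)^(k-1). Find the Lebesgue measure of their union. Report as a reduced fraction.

By countable additivity of the Lebesgue measure on pairwise disjoint measurable sets,
  m(union_{k >= 1} I_k) = sum_{k >= 1} m(I_k) = sum_{k >= 1} a * r^(k-1),
  with a = 3/5 and r = 1/7.
Since 0 < r = 1/7 < 1, the geometric series converges:
  sum_{k >= 1} a * r^(k-1) = a / (1 - r).
  = 3/5 / (1 - 1/7)
  = 3/5 / (6/7)
  = 7/10.

7/10


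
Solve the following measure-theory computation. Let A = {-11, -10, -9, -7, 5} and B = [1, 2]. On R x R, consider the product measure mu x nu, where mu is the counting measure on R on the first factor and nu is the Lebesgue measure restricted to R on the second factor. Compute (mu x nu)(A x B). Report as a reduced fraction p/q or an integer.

For a measurable rectangle A x B, the product measure satisfies
  (mu x nu)(A x B) = mu(A) * nu(B).
  mu(A) = 5.
  nu(B) = 1.
  (mu x nu)(A x B) = 5 * 1 = 5.

5


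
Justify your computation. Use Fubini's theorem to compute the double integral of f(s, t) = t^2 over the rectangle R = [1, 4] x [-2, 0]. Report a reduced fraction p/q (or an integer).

f(s, t) is a tensor product of a function of s and a function of t, and both factors are bounded continuous (hence Lebesgue integrable) on the rectangle, so Fubini's theorem applies:
  integral_R f d(m x m) = (integral_a1^b1 1 ds) * (integral_a2^b2 t^2 dt).
Inner integral in s: integral_{1}^{4} 1 ds = (4^1 - 1^1)/1
  = 3.
Inner integral in t: integral_{-2}^{0} t^2 dt = (0^3 - (-2)^3)/3
  = 8/3.
Product: (3) * (8/3) = 8.

8


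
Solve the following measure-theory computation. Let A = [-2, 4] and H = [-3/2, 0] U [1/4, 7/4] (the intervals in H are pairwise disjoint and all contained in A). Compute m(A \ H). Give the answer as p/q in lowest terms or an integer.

The ambient interval has length m(A) = 4 - (-2) = 6.
Since the holes are disjoint and sit inside A, by finite additivity
  m(H) = sum_i (b_i - a_i), and m(A \ H) = m(A) - m(H).
Computing the hole measures:
  m(H_1) = 0 - (-3/2) = 3/2.
  m(H_2) = 7/4 - 1/4 = 3/2.
Summed: m(H) = 3/2 + 3/2 = 3.
So m(A \ H) = 6 - 3 = 3.

3


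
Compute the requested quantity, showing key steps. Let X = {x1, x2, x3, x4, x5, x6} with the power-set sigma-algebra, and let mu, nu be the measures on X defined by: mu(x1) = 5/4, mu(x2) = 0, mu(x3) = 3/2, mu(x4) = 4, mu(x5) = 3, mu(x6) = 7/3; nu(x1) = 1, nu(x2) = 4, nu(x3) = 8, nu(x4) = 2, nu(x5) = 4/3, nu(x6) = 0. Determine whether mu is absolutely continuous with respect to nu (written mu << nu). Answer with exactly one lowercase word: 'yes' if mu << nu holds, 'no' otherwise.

mu << nu means: every nu-null measurable set is also mu-null; equivalently, for every atom x, if nu({x}) = 0 then mu({x}) = 0.
Checking each atom:
  x1: nu = 1 > 0 -> no constraint.
  x2: nu = 4 > 0 -> no constraint.
  x3: nu = 8 > 0 -> no constraint.
  x4: nu = 2 > 0 -> no constraint.
  x5: nu = 4/3 > 0 -> no constraint.
  x6: nu = 0, mu = 7/3 > 0 -> violates mu << nu.
The atom(s) x6 violate the condition (nu = 0 but mu > 0). Therefore mu is NOT absolutely continuous w.r.t. nu.

no
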